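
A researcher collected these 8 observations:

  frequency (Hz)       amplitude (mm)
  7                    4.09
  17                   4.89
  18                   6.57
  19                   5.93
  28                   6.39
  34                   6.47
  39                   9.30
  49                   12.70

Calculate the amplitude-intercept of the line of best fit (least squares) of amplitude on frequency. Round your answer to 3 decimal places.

2.234

n = 8, Σx = 211, Σy = 56.34, Σxy = 1726.59, Σx² = 6885
Sxx = Σx² − (Σx)²/n = 6885 − 5565.125 = 1319.875
Sxy = Σxy − (Σx)(Σy)/n = 1726.59 − 1485.9675 = 240.6225
b = Sxy/Sxx = 240.6225/1319.875 = 0.182307
a = ȳ − b·x̄ = 7.0425 − 0.182307·26.375 = 2.234152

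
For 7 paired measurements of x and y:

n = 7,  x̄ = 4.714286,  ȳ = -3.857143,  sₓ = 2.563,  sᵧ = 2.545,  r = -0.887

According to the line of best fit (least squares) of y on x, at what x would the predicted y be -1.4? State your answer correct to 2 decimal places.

1.92

b = r · sᵧ/sₓ = -0.887 · 2.545/2.563 = -0.880771
a = ȳ − b·x̄ = -3.857143 − (-0.880771)·4.714286 = 0.295061
Set a + b·x = -1.4: x = (-1.4 − 0.295061) / (-0.880771) = 1.924521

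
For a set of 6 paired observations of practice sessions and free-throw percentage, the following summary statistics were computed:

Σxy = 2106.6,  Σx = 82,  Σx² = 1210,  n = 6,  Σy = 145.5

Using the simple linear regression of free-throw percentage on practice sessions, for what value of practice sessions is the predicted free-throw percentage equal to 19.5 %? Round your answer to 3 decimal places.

Sxx = Σx² − (Σx)²/n = 1210 − 1120.666667 = 89.333333
Sxy = Σxy − (Σx)(Σy)/n = 2106.6 − 1988.5 = 118.1
b = Sxy/Sxx = 118.1/89.333333 = 1.322015
a = ȳ − b·x̄ = 24.25 − 1.322015·13.666667 = 6.182463
Set a + b·x = 19.5: x = (19.5 − 6.182463) / 1.322015 = 10.073666

10.074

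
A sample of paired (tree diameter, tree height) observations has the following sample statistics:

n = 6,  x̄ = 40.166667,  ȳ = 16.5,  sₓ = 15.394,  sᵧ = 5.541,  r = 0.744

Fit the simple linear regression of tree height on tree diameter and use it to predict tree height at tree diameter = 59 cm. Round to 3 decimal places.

21.544

b = r · sᵧ/sₓ = 0.744 · 5.541/15.394 = 0.267799
a = ȳ − b·x̄ = 16.5 − 0.267799·40.166667 = 5.743391
ŷ(59) = a + b·59 = 5.743391 + 0.267799·59 = 21.543555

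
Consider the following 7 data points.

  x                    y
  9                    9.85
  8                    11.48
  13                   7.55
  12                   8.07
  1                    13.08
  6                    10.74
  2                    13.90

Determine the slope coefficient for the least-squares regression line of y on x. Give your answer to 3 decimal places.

-0.496

n = 7, Σx = 51, Σy = 74.67, Σxy = 480.8, Σx² = 499
Sxx = Σx² − (Σx)²/n = 499 − 371.571429 = 127.428571
Sxy = Σxy − (Σx)(Σy)/n = 480.8 − 544.024286 = -63.224286
b = Sxy/Sxx = -63.224286/127.428571 = -0.496155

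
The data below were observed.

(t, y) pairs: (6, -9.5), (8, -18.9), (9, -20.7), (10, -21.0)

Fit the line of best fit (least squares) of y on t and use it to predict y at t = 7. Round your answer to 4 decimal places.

n = 4, Σx = 33, Σy = -70.1, Σxy = -604.5, Σx² = 281
Sxx = Σx² − (Σx)²/n = 281 − 272.25 = 8.75
Sxy = Σxy − (Σx)(Σy)/n = -604.5 − (-578.325) = -26.175
b = Sxy/Sxx = -26.175/8.75 = -2.991429
a = ȳ − b·x̄ = -17.525 − (-2.991429)·8.25 = 7.154286
ŷ(7) = a + b·7 = 7.154286 + (-2.991429)·7 = -13.785714

-13.7857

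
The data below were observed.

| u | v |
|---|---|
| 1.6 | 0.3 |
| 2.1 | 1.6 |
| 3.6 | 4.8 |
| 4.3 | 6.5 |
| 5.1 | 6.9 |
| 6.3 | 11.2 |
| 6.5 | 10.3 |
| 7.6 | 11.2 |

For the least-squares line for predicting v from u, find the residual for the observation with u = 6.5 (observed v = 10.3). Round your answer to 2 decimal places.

0.10

n = 8, Σx = 37.1, Σy = 52.8, Σxy = 306.89, Σx² = 204.13
Sxx = Σx² − (Σx)²/n = 204.13 − 172.05125 = 32.07875
Sxy = Σxy − (Σx)(Σy)/n = 306.89 − 244.86 = 62.03
b = Sxy/Sxx = 62.03/32.07875 = 1.933679
a = ȳ − b·x̄ = 6.6 − 1.933679·4.6375 = -2.367436
ŷ(6.5) = -2.367436 + 1.933679·6.5 = 10.201477
residual = y − ŷ = 10.3 − 10.201477 = 0.098523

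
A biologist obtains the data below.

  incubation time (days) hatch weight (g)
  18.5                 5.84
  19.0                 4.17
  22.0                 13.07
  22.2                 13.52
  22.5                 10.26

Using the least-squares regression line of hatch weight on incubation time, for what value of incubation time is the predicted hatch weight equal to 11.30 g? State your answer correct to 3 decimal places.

21.817

n = 5, Σx = 104.2, Σy = 46.86, Σxy = 1005.804, Σx² = 2186.34
Sxx = Σx² − (Σx)²/n = 2186.34 − 2171.528 = 14.812
Sxy = Σxy − (Σx)(Σy)/n = 1005.804 − 976.5624 = 29.2416
b = Sxy/Sxx = 29.2416/14.812 = 1.974183
a = ȳ − b·x̄ = 9.372 − 1.974183·20.84 = -31.769976
Set a + b·x = 11.30: x = (11.30 − (-31.769976)) / 1.974183 = 21.816606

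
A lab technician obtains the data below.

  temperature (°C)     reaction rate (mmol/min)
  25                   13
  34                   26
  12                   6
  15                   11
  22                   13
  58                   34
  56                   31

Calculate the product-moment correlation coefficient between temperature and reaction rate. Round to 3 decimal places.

n = 7, Σx = 222, Σy = 134, Σxy = 5440, Σx² = 9134, Σy² = 3288
Sxx = Σx² − (Σx)²/n = 9134 − 7040.571429 = 2093.428571
Sxy = Σxy − (Σx)(Σy)/n = 5440 − 4249.714286 = 1190.285714
Syy = Σy² − (Σy)²/n = 3288 − 2565.142857 = 722.857143
r = Sxy/√(Sxx·Syy) = 1190.285714/√(1513249.795918) = 1190.285714/1230.142185 = 0.967600

0.968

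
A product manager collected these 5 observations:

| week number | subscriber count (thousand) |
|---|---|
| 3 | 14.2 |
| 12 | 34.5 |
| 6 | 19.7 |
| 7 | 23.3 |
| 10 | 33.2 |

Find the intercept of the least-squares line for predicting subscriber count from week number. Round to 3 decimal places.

6.341

n = 5, Σx = 38, Σy = 124.9, Σxy = 1069.9, Σx² = 338
Sxx = Σx² − (Σx)²/n = 338 − 288.8 = 49.2
Sxy = Σxy − (Σx)(Σy)/n = 1069.9 − 949.24 = 120.66
b = Sxy/Sxx = 120.66/49.2 = 2.452439
a = ȳ − b·x̄ = 24.98 − 2.452439·7.6 = 6.341463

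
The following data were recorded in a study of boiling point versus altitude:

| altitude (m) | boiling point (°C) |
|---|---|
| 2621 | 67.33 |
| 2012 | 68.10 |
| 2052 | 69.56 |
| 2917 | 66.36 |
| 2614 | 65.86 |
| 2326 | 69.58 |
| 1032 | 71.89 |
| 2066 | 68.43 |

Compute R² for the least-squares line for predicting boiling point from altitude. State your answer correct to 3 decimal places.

n = 8, Σx = 17640, Σy = 547.11, Σxy = 1199366.35, Σx² = 41214030, Σy² = 37442.9351
Sxx = Σx² − (Σx)²/n = 41214030 − 38896200 = 2317830
Sxy = Σxy − (Σx)(Σy)/n = 1199366.35 − 1206377.55 = -7011.2
Syy = Σy² − (Σy)²/n = 37442.9351 − 37416.169013 = 26.766088
R² = Sxy²/(Sxx·Syy) = (-7011.2)²/(2317830·26.766088) = 0.792352

0.792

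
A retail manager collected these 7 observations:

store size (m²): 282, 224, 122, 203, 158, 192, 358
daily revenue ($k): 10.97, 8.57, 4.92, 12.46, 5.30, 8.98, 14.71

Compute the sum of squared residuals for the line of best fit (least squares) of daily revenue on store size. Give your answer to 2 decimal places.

n = 7, Σx = 1539, Σy = 65.91, Σxy = 15970.58, Σx² = 375785, Σy² = 698.3583
Sxx = Σx² − (Σx)²/n = 375785 − 338360.142857 = 37424.857143
Sxy = Σxy − (Σx)(Σy)/n = 15970.58 − 14490.784286 = 1479.795714
Syy = Σy² − (Σy)²/n = 698.3583 − 620.589729 = 77.768571
b = Sxy/Sxx = 1479.795714/37424.857143 = 0.039540
SSE = Syy − b·Sxy = 77.768571 − 0.039540·1479.795714 = 19.256782

19.26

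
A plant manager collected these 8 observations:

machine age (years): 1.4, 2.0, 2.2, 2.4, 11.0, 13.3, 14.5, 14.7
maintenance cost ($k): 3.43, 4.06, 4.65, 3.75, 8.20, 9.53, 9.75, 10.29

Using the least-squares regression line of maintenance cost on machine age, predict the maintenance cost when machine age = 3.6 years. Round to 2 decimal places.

4.74

n = 8, Σx = 61.5, Σy = 53.66, Σxy = 541.739, Σx² = 740.79
Sxx = Σx² − (Σx)²/n = 740.79 − 472.78125 = 268.00875
Sxy = Σxy − (Σx)(Σy)/n = 541.739 − 412.51125 = 129.22775
b = Sxy/Sxx = 129.22775/268.00875 = 0.482177
a = ȳ − b·x̄ = 6.7075 − 0.482177·7.6875 = 3.000762
ŷ(3.6) = a + b·3.6 = 3.000762 + 0.482177·3.6 = 4.736600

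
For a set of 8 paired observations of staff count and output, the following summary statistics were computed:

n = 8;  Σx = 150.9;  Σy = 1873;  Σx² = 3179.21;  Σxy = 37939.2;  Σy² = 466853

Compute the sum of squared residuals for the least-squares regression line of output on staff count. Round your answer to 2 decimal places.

Sxx = Σx² − (Σx)²/n = 3179.21 − 2846.35125 = 332.85875
Sxy = Σxy − (Σx)(Σy)/n = 37939.2 − 35329.4625 = 2609.7375
Syy = Σy² − (Σy)²/n = 466853 − 438516.125 = 28336.875
b = Sxy/Sxx = 2609.7375/332.85875 = 7.840375
SSE = Syy − b·Sxy = 28336.875 − 7.840375·2609.7375 = 7875.553737

7875.55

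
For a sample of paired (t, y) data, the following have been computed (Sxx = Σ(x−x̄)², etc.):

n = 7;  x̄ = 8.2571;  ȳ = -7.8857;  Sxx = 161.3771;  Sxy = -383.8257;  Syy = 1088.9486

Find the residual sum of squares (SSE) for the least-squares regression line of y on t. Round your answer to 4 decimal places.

176.0423

b = Sxy/Sxx = -383.8257/161.3771 = -2.378440
SSE = Syy − b·Sxy = 1088.9486 − (-2.378440)·(-383.8257) = 176.042320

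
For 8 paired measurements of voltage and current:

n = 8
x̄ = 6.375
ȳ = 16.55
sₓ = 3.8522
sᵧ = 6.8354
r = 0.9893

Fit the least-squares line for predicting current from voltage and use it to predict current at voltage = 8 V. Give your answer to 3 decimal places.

b = r · sᵧ/sₓ = 0.9893 · 6.8354/3.8522 = 1.755428
a = ȳ − b·x̄ = 16.55 − 1.755428·6.375 = 5.359144
ŷ(8) = a + b·8 = 5.359144 + 1.755428·8 = 19.402571

19.403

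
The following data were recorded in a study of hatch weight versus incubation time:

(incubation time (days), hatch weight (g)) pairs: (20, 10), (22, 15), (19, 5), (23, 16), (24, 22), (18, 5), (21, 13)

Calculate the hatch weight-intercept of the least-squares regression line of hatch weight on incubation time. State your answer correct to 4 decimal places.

-46.2143

n = 7, Σx = 147, Σy = 86, Σxy = 1884, Σx² = 3115
Sxx = Σx² − (Σx)²/n = 3115 − 3087 = 28
Sxy = Σxy − (Σx)(Σy)/n = 1884 − 1806 = 78
b = Sxy/Sxx = 78/28 = 2.785714
a = ȳ − b·x̄ = 12.285714 − 2.785714·21 = -46.214286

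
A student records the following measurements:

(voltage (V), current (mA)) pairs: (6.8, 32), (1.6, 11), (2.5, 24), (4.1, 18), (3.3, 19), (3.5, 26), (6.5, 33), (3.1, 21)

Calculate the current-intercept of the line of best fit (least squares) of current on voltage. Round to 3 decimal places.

9.687

n = 8, Σx = 31.4, Σy = 184, Σxy = 802.3, Σx² = 146.86
Sxx = Σx² − (Σx)²/n = 146.86 − 123.245 = 23.615
Sxy = Σxy − (Σx)(Σy)/n = 802.3 − 722.2 = 80.1
b = Sxy/Sxx = 80.1/23.615 = 3.391912
a = ȳ − b·x̄ = 23 − 3.391912·3.925 = 9.686746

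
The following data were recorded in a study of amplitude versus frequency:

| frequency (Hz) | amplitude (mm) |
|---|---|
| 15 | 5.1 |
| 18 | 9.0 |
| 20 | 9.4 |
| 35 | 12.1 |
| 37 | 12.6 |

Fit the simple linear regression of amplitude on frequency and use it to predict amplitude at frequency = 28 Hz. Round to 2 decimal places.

n = 5, Σx = 125, Σy = 48.2, Σxy = 1316.2, Σx² = 3543
Sxx = Σx² − (Σx)²/n = 3543 − 3125 = 418
Sxy = Σxy − (Σx)(Σy)/n = 1316.2 − 1205 = 111.2
b = Sxy/Sxx = 111.2/418 = 0.266029
a = ȳ − b·x̄ = 9.64 − 0.266029·25 = 2.989282
ŷ(28) = a + b·28 = 2.989282 + 0.266029·28 = 10.438086

10.44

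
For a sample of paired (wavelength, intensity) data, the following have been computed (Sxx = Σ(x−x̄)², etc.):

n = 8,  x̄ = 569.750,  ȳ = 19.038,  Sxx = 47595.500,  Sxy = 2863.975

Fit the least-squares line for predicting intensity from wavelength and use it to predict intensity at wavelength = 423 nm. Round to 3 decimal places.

10.208

b = Sxy/Sxx = 2863.975/47595.5 = 0.060173
a = ȳ − b·x̄ = 19.038 − 0.060173·569.75 = -15.245698
ŷ(423) = a + b·423 = -15.245698 + 0.060173·423 = 10.207578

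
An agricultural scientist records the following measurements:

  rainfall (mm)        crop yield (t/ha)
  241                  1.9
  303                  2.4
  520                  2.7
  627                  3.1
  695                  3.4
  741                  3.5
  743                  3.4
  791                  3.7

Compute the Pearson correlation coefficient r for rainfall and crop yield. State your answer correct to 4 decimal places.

0.9833

n = 8, Σx = 4661, Σy = 24.1, Σxy = 14942.2, Σx² = 3023255, Σy² = 75.33
Sxx = Σx² − (Σx)²/n = 3023255 − 2715615.125 = 307639.875
Sxy = Σxy − (Σx)(Σy)/n = 14942.2 − 14041.2625 = 900.9375
Syy = Σy² − (Σy)²/n = 75.33 − 72.60125 = 2.72875
r = Sxy/√(Sxx·Syy) = 900.9375/√(839472.308906) = 900.9375/916.227215 = 0.983312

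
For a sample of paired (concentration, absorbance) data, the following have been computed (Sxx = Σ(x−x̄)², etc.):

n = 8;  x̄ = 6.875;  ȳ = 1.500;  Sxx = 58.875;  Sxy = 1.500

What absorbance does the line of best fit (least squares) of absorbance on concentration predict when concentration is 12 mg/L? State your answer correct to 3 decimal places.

b = Sxy/Sxx = 1.5/58.875 = 0.025478
a = ȳ − b·x̄ = 1.5 − 0.025478·6.875 = 1.324841
ŷ(12) = a + b·12 = 1.324841 + 0.025478·12 = 1.630573

1.631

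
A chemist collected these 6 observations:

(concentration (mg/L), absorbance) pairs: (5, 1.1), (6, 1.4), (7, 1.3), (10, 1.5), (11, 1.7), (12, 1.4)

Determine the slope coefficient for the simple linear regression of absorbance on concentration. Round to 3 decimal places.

n = 6, Σx = 51, Σy = 8.4, Σxy = 73.5, Σx² = 475
Sxx = Σx² − (Σx)²/n = 475 − 433.5 = 41.5
Sxy = Σxy − (Σx)(Σy)/n = 73.5 − 71.4 = 2.1
b = Sxy/Sxx = 2.1/41.5 = 0.050602

0.051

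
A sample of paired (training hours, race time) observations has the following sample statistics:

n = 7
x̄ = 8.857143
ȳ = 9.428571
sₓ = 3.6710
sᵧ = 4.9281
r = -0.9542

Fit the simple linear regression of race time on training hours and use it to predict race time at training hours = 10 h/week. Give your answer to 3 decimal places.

b = r · sᵧ/sₓ = -0.9542 · 4.9281/3.671 = -1.280957
a = ȳ − b·x̄ = 9.428571 − (-1.280957)·8.857143 = 20.774190
ŷ(10) = a + b·10 = 20.774190 + (-1.280957)·10 = 7.964620

7.965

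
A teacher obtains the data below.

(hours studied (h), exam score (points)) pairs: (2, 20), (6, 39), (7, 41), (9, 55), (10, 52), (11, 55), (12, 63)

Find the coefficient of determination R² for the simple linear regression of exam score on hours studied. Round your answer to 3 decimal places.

0.964

n = 7, Σx = 57, Σy = 325, Σxy = 2937, Σx² = 535, Σy² = 16325
Sxx = Σx² − (Σx)²/n = 535 − 464.142857 = 70.857143
Sxy = Σxy − (Σx)(Σy)/n = 2937 − 2646.428571 = 290.571429
Syy = Σy² − (Σy)²/n = 16325 − 15089.285714 = 1235.714286
R² = Sxy²/(Sxx·Syy) = (290.571429)²/(70.857143·1235.714286) = 0.964282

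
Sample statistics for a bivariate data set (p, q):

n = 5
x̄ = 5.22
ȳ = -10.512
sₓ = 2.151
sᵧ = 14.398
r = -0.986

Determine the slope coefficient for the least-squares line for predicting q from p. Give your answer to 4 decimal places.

-6.5999

b = r · sᵧ/sₓ = -0.986 · 14.398/2.151 = -6.599920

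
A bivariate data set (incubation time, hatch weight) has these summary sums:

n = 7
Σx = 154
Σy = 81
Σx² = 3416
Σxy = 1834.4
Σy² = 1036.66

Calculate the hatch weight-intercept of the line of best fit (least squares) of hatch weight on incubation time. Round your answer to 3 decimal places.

Sxx = Σx² − (Σx)²/n = 3416 − 3388 = 28
Sxy = Σxy − (Σx)(Σy)/n = 1834.4 − 1782 = 52.4
b = Sxy/Sxx = 52.4/28 = 1.871429
a = ȳ − b·x̄ = 11.571429 − 1.871429·22 = -29.6

-29.600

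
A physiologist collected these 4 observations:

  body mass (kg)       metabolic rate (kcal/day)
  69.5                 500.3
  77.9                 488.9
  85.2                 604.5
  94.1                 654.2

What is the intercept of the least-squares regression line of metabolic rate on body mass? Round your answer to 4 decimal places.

-14.0993

n = 4, Σx = 326.7, Σy = 2247.9, Σxy = 185919.78, Σx² = 27012.51
Sxx = Σx² − (Σx)²/n = 27012.51 − 26683.2225 = 329.2875
Sxy = Σxy − (Σx)(Σy)/n = 185919.78 − 183597.2325 = 2322.5475
b = Sxy/Sxx = 2322.5475/329.2875 = 7.053251
a = ȳ − b·x̄ = 561.975 − 7.053251·81.675 = -14.099303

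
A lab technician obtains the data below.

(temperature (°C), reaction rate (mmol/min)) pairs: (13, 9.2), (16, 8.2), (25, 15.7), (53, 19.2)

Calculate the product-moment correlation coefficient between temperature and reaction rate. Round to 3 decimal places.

0.909

n = 4, Σx = 107, Σy = 52.3, Σxy = 1660.9, Σx² = 3859, Σy² = 767.01
Sxx = Σx² − (Σx)²/n = 3859 − 2862.25 = 996.75
Sxy = Σxy − (Σx)(Σy)/n = 1660.9 − 1399.025 = 261.875
Syy = Σy² − (Σy)²/n = 767.01 − 683.8225 = 83.1875
r = Sxy/√(Sxx·Syy) = 261.875/√(82917.140625) = 261.875/287.953365 = 0.909435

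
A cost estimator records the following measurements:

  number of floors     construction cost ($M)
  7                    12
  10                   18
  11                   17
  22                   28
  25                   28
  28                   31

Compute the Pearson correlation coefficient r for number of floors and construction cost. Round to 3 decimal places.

0.983

n = 6, Σx = 103, Σy = 134, Σxy = 2635, Σx² = 2163, Σy² = 3286
Sxx = Σx² − (Σx)²/n = 2163 − 1768.166667 = 394.833333
Sxy = Σxy − (Σx)(Σy)/n = 2635 − 2300.333333 = 334.666667
Syy = Σy² − (Σy)²/n = 3286 − 2992.666667 = 293.333333
r = Sxy/√(Sxx·Syy) = 334.666667/√(115817.777778) = 334.666667/340.320111 = 0.983388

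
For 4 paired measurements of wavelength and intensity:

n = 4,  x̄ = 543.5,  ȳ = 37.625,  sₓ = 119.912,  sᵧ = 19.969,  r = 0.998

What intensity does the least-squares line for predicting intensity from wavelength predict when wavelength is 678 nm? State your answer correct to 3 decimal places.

b = r · sᵧ/sₓ = 0.998 · 19.969/119.912 = 0.166197
a = ȳ − b·x̄ = 37.625 − 0.166197·543.5 = -52.703284
ŷ(678) = a + b·678 = -52.703284 + 0.166197·678 = 59.978550

59.979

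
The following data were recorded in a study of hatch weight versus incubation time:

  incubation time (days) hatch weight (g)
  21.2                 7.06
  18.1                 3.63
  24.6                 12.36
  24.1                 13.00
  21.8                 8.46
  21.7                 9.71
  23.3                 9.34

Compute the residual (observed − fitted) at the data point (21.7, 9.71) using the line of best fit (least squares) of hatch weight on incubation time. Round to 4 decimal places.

n = 7, Σx = 154.8, Σy = 63.56, Σxy = 1445.488, Σx² = 3452.04
Sxx = Σx² − (Σx)²/n = 3452.04 − 3423.291429 = 28.748571
Sxy = Σxy − (Σx)(Σy)/n = 1445.488 − 1405.584 = 39.904
b = Sxy/Sxx = 39.904/28.748571 = 1.388034
a = ȳ − b·x̄ = 9.08 − 1.388034·22.114286 = -21.615385
ŷ(21.7) = -21.615385 + 1.388034·21.7 = 8.504957
residual = y − ŷ = 9.71 − 8.504957 = 1.205043

1.2050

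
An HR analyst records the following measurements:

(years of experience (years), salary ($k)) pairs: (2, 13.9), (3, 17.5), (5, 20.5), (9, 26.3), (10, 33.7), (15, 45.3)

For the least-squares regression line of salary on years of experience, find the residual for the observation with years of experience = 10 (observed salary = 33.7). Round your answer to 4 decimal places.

n = 6, Σx = 44, Σy = 157.2, Σxy = 1436, Σx² = 444
Sxx = Σx² − (Σx)²/n = 444 − 322.666667 = 121.333333
Sxy = Σxy − (Σx)(Σy)/n = 1436 − 1152.8 = 283.2
b = Sxy/Sxx = 283.2/121.333333 = 2.334066
a = ȳ − b·x̄ = 26.2 − 2.334066·7.333333 = 9.083516
ŷ(10) = 9.083516 + 2.334066·10 = 32.424176
residual = y − ŷ = 33.7 − 32.424176 = 1.275824

1.2758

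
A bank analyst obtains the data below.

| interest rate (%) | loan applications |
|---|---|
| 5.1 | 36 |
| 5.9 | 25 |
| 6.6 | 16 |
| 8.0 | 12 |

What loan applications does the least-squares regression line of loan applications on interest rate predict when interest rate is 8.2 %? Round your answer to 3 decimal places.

n = 4, Σx = 25.6, Σy = 89, Σxy = 532.7, Σx² = 168.38
Sxx = Σx² − (Σx)²/n = 168.38 − 163.84 = 4.54
Sxy = Σxy − (Σx)(Σy)/n = 532.7 − 569.6 = -36.9
b = Sxy/Sxx = -36.9/4.54 = -8.127753
a = ȳ − b·x̄ = 22.25 − (-8.127753)·6.4 = 74.267621
ŷ(8.2) = a + b·8.2 = 74.267621 + (-8.127753)·8.2 = 7.620044

7.620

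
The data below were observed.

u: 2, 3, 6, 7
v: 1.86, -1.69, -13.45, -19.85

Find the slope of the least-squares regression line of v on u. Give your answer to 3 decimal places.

n = 4, Σx = 18, Σy = -33.13, Σxy = -221, Σx² = 98
Sxx = Σx² − (Σx)²/n = 98 − 81 = 17
Sxy = Σxy − (Σx)(Σy)/n = -221 − (-149.085) = -71.915
b = Sxy/Sxx = -71.915/17 = -4.230294

-4.230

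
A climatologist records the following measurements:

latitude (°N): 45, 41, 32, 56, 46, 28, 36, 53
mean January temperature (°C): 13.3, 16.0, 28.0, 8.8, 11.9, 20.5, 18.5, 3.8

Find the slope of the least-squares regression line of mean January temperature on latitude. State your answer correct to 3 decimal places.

-0.677

n = 8, Σx = 337, Σy = 120.8, Σxy = 4632.1, Σx² = 14871
Sxx = Σx² − (Σx)²/n = 14871 − 14196.125 = 674.875
Sxy = Σxy − (Σx)(Σy)/n = 4632.1 − 5088.7 = -456.6
b = Sxy/Sxx = -456.6/674.875 = -0.676570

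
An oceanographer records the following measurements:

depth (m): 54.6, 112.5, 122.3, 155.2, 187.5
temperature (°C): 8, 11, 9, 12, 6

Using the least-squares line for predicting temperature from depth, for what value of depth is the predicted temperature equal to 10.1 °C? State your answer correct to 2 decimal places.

n = 5, Σx = 632.1, Σy = 46, Σxy = 5762.4, Σx² = 89837.99
Sxx = Σx² − (Σx)²/n = 89837.99 − 79910.082 = 9927.908
Sxy = Σxy − (Σx)(Σy)/n = 5762.4 − 5815.32 = -52.92
b = Sxy/Sxx = -52.92/9927.908 = -0.005330
a = ȳ − b·x̄ = 9.2 − (-0.005330)·126.42 = 9.873873
Set a + b·x = 10.1: x = (10.1 − 9.873873) / (-0.005330) = -42.421973

-42.42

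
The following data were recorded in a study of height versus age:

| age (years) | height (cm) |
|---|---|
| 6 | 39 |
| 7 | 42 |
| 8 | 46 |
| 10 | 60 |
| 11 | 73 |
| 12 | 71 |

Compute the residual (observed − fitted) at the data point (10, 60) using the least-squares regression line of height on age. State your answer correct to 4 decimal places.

-1.3095

n = 6, Σx = 54, Σy = 331, Σxy = 3151, Σx² = 514
Sxx = Σx² − (Σx)²/n = 514 − 486 = 28
Sxy = Σxy − (Σx)(Σy)/n = 3151 − 2979 = 172
b = Sxy/Sxx = 172/28 = 6.142857
a = ȳ − b·x̄ = 55.166667 − 6.142857·9 = -0.119048
ŷ(10) = -0.119048 + 6.142857·10 = 61.309524
residual = y − ŷ = 60 − 61.309524 = -1.309524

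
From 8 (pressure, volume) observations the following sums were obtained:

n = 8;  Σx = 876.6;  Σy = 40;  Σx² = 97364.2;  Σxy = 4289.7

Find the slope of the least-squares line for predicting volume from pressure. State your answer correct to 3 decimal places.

Sxx = Σx² − (Σx)²/n = 97364.2 − 96053.445 = 1310.755
Sxy = Σxy − (Σx)(Σy)/n = 4289.7 − 4383 = -93.3
b = Sxy/Sxx = -93.3/1310.755 = -0.071180

-0.071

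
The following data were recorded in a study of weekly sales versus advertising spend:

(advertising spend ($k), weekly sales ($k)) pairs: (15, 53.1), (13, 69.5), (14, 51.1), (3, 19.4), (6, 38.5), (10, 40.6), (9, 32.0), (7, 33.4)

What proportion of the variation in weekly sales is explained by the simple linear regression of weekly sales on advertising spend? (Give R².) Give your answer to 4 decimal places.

0.7130

n = 8, Σx = 77, Σy = 337.6, Σxy = 3632.4, Σx² = 865, Σy² = 15907.6
Sxx = Σx² − (Σx)²/n = 865 − 741.125 = 123.875
Sxy = Σxy − (Σx)(Σy)/n = 3632.4 − 3249.4 = 383
Syy = Σy² − (Σy)²/n = 15907.6 − 14246.72 = 1660.88
R² = Sxy²/(Sxx·Syy) = (383)²/(123.875·1660.88) = 0.712977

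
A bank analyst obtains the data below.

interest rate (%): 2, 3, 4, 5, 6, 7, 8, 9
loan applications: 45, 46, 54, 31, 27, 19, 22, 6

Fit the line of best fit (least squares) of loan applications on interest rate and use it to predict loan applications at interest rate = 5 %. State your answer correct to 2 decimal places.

n = 8, Σx = 44, Σy = 250, Σxy = 1124, Σx² = 284
Sxx = Σx² − (Σx)²/n = 284 − 242 = 42
Sxy = Σxy − (Σx)(Σy)/n = 1124 − 1375 = -251
b = Sxy/Sxx = -251/42 = -5.976190
a = ȳ − b·x̄ = 31.25 − (-5.976190)·5.5 = 64.119048
ŷ(5) = a + b·5 = 64.119048 + (-5.976190)·5 = 34.238095

34.24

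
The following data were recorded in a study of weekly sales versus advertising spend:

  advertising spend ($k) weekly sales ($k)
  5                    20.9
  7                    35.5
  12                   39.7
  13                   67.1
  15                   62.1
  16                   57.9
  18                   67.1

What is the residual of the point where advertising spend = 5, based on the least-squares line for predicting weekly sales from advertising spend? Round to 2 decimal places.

n = 7, Σx = 86, Σy = 350.3, Σxy = 4767.4, Σx² = 1192
Sxx = Σx² − (Σx)²/n = 1192 − 1056.571429 = 135.428571
Sxy = Σxy − (Σx)(Σy)/n = 4767.4 − 4303.685714 = 463.714286
b = Sxy/Sxx = 463.714286/135.428571 = 3.424051
a = ȳ − b·x̄ = 50.042857 − 3.424051·12.285714 = 7.975949
ŷ(5) = 7.975949 + 3.424051·5 = 25.096203
residual = y − ŷ = 20.9 − 25.096203 = -4.196203

-4.20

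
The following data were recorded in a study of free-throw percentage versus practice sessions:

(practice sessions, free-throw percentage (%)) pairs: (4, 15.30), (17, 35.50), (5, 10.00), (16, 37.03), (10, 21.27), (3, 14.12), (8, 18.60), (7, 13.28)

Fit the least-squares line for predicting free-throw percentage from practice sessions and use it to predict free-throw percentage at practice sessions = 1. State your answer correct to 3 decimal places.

6.391

n = 8, Σx = 70, Σy = 165.1, Σxy = 1804, Σx² = 808
Sxx = Σx² − (Σx)²/n = 808 − 612.5 = 195.5
Sxy = Σxy − (Σx)(Σy)/n = 1804 − 1444.625 = 359.375
b = Sxy/Sxx = 359.375/195.5 = 1.838235
a = ȳ − b·x̄ = 20.6375 − 1.838235·8.75 = 4.552941
ŷ(1) = a + b·1 = 4.552941 + 1.838235·1 = 6.391176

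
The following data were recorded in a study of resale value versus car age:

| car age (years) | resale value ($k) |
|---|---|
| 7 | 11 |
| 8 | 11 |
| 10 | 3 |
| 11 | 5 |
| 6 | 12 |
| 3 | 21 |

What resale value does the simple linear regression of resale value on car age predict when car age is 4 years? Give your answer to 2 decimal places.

17.88

n = 6, Σx = 45, Σy = 63, Σxy = 385, Σx² = 379
Sxx = Σx² − (Σx)²/n = 379 − 337.5 = 41.5
Sxy = Σxy − (Σx)(Σy)/n = 385 − 472.5 = -87.5
b = Sxy/Sxx = -87.5/41.5 = -2.108434
a = ȳ − b·x̄ = 10.5 − (-2.108434)·7.5 = 26.313253
ŷ(4) = a + b·4 = 26.313253 + (-2.108434)·4 = 17.879518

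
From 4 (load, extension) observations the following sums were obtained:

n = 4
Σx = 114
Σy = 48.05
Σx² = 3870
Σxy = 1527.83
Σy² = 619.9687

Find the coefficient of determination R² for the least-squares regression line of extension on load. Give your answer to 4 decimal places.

Sxx = Σx² − (Σx)²/n = 3870 − 3249 = 621
Sxy = Σxy − (Σx)(Σy)/n = 1527.83 − 1369.425 = 158.405
Syy = Σy² − (Σy)²/n = 619.9687 − 577.200625 = 42.768075
R² = Sxy²/(Sxx·Syy) = (158.405)²/(621·42.768075) = 0.944771

0.9448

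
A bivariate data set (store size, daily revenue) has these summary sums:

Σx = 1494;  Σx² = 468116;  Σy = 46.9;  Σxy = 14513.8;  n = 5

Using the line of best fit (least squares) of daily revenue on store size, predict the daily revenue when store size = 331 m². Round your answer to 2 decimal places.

Sxx = Σx² − (Σx)²/n = 468116 − 446407.2 = 21708.8
Sxy = Σxy − (Σx)(Σy)/n = 14513.8 − 14013.72 = 500.08
b = Sxy/Sxx = 500.08/21708.8 = 0.023036
a = ȳ − b·x̄ = 9.38 − 0.023036·298.8 = 2.496897
ŷ(331) = a + b·331 = 2.496897 + 0.023036·331 = 10.121753

10.12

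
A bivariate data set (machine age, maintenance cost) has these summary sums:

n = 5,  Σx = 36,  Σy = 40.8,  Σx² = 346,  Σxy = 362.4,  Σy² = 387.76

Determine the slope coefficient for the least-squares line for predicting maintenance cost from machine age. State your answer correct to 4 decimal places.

0.7908

Sxx = Σx² − (Σx)²/n = 346 − 259.2 = 86.8
Sxy = Σxy − (Σx)(Σy)/n = 362.4 − 293.76 = 68.64
b = Sxy/Sxx = 68.64/86.8 = 0.790783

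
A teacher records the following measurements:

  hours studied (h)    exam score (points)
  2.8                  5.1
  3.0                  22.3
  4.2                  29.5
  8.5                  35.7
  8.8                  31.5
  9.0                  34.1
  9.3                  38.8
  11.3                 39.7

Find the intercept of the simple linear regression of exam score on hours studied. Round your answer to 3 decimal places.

n = 8, Σx = 56.9, Σy = 236.7, Σxy = 1902.08, Σx² = 479.35
Sxx = Σx² − (Σx)²/n = 479.35 − 404.70125 = 74.64875
Sxy = Σxy − (Σx)(Σy)/n = 1902.08 − 1683.52875 = 218.55125
b = Sxy/Sxx = 218.55125/74.64875 = 2.927728
a = ȳ − b·x̄ = 29.5875 − 2.927728·7.1125 = 8.764033

8.764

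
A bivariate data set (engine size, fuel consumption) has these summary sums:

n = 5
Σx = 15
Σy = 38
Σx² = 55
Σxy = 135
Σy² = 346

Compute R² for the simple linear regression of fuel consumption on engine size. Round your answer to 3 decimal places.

Sxx = Σx² − (Σx)²/n = 55 − 45 = 10
Sxy = Σxy − (Σx)(Σy)/n = 135 − 114 = 21
Syy = Σy² − (Σy)²/n = 346 − 288.8 = 57.2
R² = Sxy²/(Sxx·Syy) = (21)²/(10·57.2) = 0.770979

0.771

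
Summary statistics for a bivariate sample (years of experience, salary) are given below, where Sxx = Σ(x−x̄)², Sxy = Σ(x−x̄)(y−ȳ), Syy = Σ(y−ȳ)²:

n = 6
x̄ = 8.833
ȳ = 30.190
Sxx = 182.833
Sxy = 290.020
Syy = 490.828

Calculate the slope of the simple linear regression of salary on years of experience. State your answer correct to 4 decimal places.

1.5863

b = Sxy/Sxx = 290.02/182.833 = 1.586256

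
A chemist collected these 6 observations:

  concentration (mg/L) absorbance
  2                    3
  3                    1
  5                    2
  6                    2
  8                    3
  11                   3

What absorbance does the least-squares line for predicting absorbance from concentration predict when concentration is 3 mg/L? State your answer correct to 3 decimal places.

n = 6, Σx = 35, Σy = 14, Σxy = 88, Σx² = 259
Sxx = Σx² − (Σx)²/n = 259 − 204.166667 = 54.833333
Sxy = Σxy − (Σx)(Σy)/n = 88 − 81.666667 = 6.333333
b = Sxy/Sxx = 6.333333/54.833333 = 0.115502
a = ȳ − b·x̄ = 2.333333 − 0.115502·5.833333 = 1.659574
ŷ(3) = a + b·3 = 1.659574 + 0.115502·3 = 2.006079

2.006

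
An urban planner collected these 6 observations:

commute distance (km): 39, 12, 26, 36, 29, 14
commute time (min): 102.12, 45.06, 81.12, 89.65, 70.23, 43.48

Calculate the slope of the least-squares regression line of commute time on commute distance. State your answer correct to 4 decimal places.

n = 6, Σx = 156, Σy = 431.66, Σxy = 12505.31, Σx² = 4674
Sxx = Σx² − (Σx)²/n = 4674 − 4056 = 618
Sxy = Σxy − (Σx)(Σy)/n = 12505.31 − 11223.16 = 1282.15
b = Sxy/Sxx = 1282.15/618 = 2.074676

2.0747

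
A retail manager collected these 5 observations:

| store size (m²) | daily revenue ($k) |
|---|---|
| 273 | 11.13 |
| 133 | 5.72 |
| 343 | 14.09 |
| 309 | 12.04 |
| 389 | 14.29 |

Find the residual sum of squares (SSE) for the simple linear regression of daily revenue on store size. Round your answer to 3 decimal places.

1.137

n = 5, Σx = 1447, Σy = 57.27, Σxy = 17911.29, Σx² = 456669, Σy² = 704.2891
Sxx = Σx² − (Σx)²/n = 456669 − 418761.8 = 37907.2
Sxy = Σxy − (Σx)(Σy)/n = 17911.29 − 16573.938 = 1337.352
Syy = Σy² − (Σy)²/n = 704.2891 − 655.97058 = 48.31852
b = Sxy/Sxx = 1337.352/37907.2 = 0.035280
SSE = Syy − b·Sxy = 48.31852 − 0.035280·1337.352 = 1.137236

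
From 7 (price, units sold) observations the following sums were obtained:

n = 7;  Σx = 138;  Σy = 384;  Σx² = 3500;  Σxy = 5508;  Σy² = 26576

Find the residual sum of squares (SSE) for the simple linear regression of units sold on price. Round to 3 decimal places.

Sxx = Σx² − (Σx)²/n = 3500 − 2720.571429 = 779.428571
Sxy = Σxy − (Σx)(Σy)/n = 5508 − 7570.285714 = -2062.285714
Syy = Σy² − (Σy)²/n = 26576 − 21065.142857 = 5510.857143
b = Sxy/Sxx = -2062.285714/779.428571 = -2.645894
SSE = Syy − b·Sxy = 5510.857143 − (-2.645894)·(-2062.285714) = 54.266862

54.267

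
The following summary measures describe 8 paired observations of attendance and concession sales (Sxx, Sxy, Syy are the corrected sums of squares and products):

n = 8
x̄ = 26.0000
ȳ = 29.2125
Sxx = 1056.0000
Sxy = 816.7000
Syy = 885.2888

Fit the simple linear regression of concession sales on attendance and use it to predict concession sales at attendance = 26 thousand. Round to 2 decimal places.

b = Sxy/Sxx = 816.7/1056 = 0.773390
a = ȳ − b·x̄ = 29.2125 − 0.773390·26 = 9.104356
ŷ(26) = a + b·26 = 9.104356 + 0.773390·26 = 29.2125

29.21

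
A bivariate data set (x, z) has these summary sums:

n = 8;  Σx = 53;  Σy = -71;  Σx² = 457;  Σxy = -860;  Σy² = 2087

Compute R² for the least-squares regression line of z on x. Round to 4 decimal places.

0.9842

Sxx = Σx² − (Σx)²/n = 457 − 351.125 = 105.875
Sxy = Σxy − (Σx)(Σy)/n = -860 − (-470.375) = -389.625
Syy = Σy² − (Σy)²/n = 2087 − 630.125 = 1456.875
R² = Sxy²/(Sxx·Syy) = (-389.625)²/(105.875·1456.875) = 0.984188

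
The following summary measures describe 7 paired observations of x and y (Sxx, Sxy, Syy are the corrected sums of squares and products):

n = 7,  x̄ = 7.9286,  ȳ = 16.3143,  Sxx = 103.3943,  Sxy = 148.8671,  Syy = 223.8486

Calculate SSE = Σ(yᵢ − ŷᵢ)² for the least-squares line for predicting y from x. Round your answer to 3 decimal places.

b = Sxy/Sxx = 148.8671/103.3943 = 1.439800
SSE = Syy − b·Sxy = 223.8486 − 1.439800·148.8671 = 9.509768

9.510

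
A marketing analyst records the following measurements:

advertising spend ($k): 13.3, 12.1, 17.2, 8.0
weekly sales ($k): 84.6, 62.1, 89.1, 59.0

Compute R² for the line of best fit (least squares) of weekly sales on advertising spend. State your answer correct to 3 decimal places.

n = 4, Σx = 50.6, Σy = 294.8, Σxy = 3881.11, Σx² = 683.14, Σy² = 22433.38
Sxx = Σx² − (Σx)²/n = 683.14 − 640.09 = 43.05
Sxy = Σxy − (Σx)(Σy)/n = 3881.11 − 3729.22 = 151.89
Syy = Σy² − (Σy)²/n = 22433.38 − 21726.76 = 706.62
R² = Sxy²/(Sxx·Syy) = (151.89)²/(43.05·706.62) = 0.758402

0.758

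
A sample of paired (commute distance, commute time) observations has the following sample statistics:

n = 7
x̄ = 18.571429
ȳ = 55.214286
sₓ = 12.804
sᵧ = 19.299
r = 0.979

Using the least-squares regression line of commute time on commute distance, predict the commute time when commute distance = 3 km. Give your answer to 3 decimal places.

32.237

b = r · sᵧ/sₓ = 0.979 · 19.299/12.804 = 1.475611
a = ȳ − b·x̄ = 55.214286 − 1.475611·18.571429 = 27.810084
ŷ(3) = a + b·3 = 27.810084 + 1.475611·3 = 32.236917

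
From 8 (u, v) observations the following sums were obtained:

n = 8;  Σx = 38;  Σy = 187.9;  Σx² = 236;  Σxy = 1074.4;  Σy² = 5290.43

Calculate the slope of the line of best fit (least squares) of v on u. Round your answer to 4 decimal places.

Sxx = Σx² − (Σx)²/n = 236 − 180.5 = 55.5
Sxy = Σxy − (Σx)(Σy)/n = 1074.4 − 892.525 = 181.875
b = Sxy/Sxx = 181.875/55.5 = 3.277027

3.2770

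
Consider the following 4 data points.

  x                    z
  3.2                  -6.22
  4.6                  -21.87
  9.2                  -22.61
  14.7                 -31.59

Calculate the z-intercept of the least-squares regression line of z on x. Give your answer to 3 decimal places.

n = 4, Σx = 31.7, Σy = -82.29, Σxy = -792.891, Σx² = 332.13
Sxx = Σx² − (Σx)²/n = 332.13 − 251.2225 = 80.9075
Sxy = Σxy − (Σx)(Σy)/n = -792.891 − (-652.14825) = -140.74275
b = Sxy/Sxx = -140.74275/80.9075 = -1.739551
a = ȳ − b·x̄ = -20.5725 − (-1.739551)·7.925 = -6.786556

-6.787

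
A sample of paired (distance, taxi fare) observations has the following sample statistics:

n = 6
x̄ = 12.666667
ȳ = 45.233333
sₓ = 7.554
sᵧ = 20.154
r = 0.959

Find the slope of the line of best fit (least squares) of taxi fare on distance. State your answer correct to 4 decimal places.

2.5586

b = r · sᵧ/sₓ = 0.959 · 20.154/7.554 = 2.558603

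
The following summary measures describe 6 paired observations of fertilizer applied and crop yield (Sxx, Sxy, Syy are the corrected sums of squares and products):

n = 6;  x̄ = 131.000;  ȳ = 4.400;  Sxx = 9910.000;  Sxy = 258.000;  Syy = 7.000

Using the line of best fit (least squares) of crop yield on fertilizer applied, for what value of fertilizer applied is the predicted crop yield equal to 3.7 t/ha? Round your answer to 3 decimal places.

104.112

b = Sxy/Sxx = 258/9910 = 0.026034
a = ȳ − b·x̄ = 4.4 − 0.026034·131 = 0.989506
Set a + b·x = 3.7: x = (3.7 − 0.989506) / 0.026034 = 104.112403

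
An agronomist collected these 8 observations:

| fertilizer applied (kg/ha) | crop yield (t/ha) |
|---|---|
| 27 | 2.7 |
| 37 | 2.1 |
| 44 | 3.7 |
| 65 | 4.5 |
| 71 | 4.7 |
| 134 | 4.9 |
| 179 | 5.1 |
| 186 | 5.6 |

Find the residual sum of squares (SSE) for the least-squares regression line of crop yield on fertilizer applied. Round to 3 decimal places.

3.238

n = 8, Σx = 743, Σy = 33.3, Σxy = 3550.7, Σx² = 97893, Σy² = 149.11
Sxx = Σx² − (Σx)²/n = 97893 − 69006.125 = 28886.875
Sxy = Σxy − (Σx)(Σy)/n = 3550.7 − 3092.7375 = 457.9625
Syy = Σy² − (Σy)²/n = 149.11 − 138.61125 = 10.49875
b = Sxy/Sxx = 457.9625/28886.875 = 0.015854
SSE = Syy − b·Sxy = 10.49875 − 0.015854·457.9625 = 3.238371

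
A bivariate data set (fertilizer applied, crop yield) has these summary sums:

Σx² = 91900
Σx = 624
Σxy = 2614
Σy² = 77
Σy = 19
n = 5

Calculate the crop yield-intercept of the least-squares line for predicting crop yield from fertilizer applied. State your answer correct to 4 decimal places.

1.6394

Sxx = Σx² − (Σx)²/n = 91900 − 77875.2 = 14024.8
Sxy = Σxy − (Σx)(Σy)/n = 2614 − 2371.2 = 242.8
b = Sxy/Sxx = 242.8/14024.8 = 0.017312
a = ȳ − b·x̄ = 3.8 − 0.017312·124.8 = 1.639439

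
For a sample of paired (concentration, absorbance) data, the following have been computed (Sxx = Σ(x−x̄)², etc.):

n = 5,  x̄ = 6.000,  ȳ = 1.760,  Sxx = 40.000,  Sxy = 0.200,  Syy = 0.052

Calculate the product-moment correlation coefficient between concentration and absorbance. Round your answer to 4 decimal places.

0.1387

r = Sxy/√(Sxx·Syy) = 0.2/√(2.08) = 0.2/1.442221 = 0.138675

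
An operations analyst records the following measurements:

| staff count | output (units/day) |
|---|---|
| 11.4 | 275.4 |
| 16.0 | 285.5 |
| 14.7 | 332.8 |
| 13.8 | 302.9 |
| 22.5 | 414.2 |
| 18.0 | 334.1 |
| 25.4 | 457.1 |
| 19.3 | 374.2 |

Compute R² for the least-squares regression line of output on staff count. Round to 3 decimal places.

n = 8, Σx = 141.1, Σy = 2776.2, Σxy = 50945.44, Σx² = 2640.39, Σy² = 992010.16
Sxx = Σx² − (Σx)²/n = 2640.39 − 2488.65125 = 151.73875
Sxy = Σxy − (Σx)(Σy)/n = 50945.44 − 48965.2275 = 1980.2125
Syy = Σy² − (Σy)²/n = 992010.16 − 963410.805 = 28599.355
R² = Sxy²/(Sxx·Syy) = (1980.2125)²/(151.73875·28599.355) = 0.903589

0.904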